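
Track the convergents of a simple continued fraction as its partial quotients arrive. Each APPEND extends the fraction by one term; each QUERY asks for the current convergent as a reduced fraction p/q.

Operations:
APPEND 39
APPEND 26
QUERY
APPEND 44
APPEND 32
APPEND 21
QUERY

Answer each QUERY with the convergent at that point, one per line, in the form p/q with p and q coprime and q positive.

1015/26
30103742/771131

APPEND 39: p_0 = 39·1 + 0 = 39, q_0 = 39·0 + 1 = 1 → 39/1
APPEND 26: p_1 = 26·39 + 1 = 1015, q_1 = 26·1 + 0 = 26 → 1015/26
APPEND 44: p_2 = 44·1015 + 39 = 44699, q_2 = 44·26 + 1 = 1145 → 44699/1145
APPEND 32: p_3 = 32·44699 + 1015 = 1431383, q_3 = 32·1145 + 26 = 36666 → 1431383/36666
APPEND 21: p_4 = 21·1431383 + 44699 = 30103742, q_4 = 21·36666 + 1145 = 771131 → 30103742/771131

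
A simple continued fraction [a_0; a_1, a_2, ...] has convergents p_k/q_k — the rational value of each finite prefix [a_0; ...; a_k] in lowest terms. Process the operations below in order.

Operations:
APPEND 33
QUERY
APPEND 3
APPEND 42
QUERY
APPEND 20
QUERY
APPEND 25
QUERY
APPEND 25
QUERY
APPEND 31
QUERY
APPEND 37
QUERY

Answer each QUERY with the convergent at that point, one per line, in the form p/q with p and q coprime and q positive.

33/1
4233/127
84760/2543
2123233/63702
53165585/1595093
1650256368/49511585
61112651201/1833523738

APPEND 33: p_0 = 33·1 + 0 = 33, q_0 = 33·0 + 1 = 1 → 33/1
APPEND 3: p_1 = 3·33 + 1 = 100, q_1 = 3·1 + 0 = 3 → 100/3
APPEND 42: p_2 = 42·100 + 33 = 4233, q_2 = 42·3 + 1 = 127 → 4233/127
APPEND 20: p_3 = 20·4233 + 100 = 84760, q_3 = 20·127 + 3 = 2543 → 84760/2543
APPEND 25: p_4 = 25·84760 + 4233 = 2123233, q_4 = 25·2543 + 127 = 63702 → 2123233/63702
APPEND 25: p_5 = 25·2123233 + 84760 = 53165585, q_5 = 25·63702 + 2543 = 1595093 → 53165585/1595093
APPEND 31: p_6 = 31·53165585 + 2123233 = 1650256368, q_6 = 31·1595093 + 63702 = 49511585 → 1650256368/49511585
APPEND 37: p_7 = 37·1650256368 + 53165585 = 61112651201, q_7 = 37·49511585 + 1595093 = 1833523738 → 61112651201/1833523738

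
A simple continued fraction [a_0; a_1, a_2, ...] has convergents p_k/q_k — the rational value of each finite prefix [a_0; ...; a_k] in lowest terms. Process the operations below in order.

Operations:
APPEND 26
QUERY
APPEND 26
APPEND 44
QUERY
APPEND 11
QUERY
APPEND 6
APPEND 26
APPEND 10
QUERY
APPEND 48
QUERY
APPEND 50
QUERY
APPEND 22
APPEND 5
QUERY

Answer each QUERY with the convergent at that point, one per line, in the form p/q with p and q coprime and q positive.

APPEND 26: p_0 = 26·1 + 0 = 26, q_0 = 26·0 + 1 = 1 → 26/1
APPEND 26: p_1 = 26·26 + 1 = 677, q_1 = 26·1 + 0 = 26 → 677/26
APPEND 44: p_2 = 44·677 + 26 = 29814, q_2 = 44·26 + 1 = 1145 → 29814/1145
APPEND 11: p_3 = 11·29814 + 677 = 328631, q_3 = 11·1145 + 26 = 12621 → 328631/12621
APPEND 6: p_4 = 6·328631 + 29814 = 2001600, q_4 = 6·12621 + 1145 = 76871 → 2001600/76871
APPEND 26: p_5 = 26·2001600 + 328631 = 52370231, q_5 = 26·76871 + 12621 = 2011267 → 52370231/2011267
APPEND 10: p_6 = 10·52370231 + 2001600 = 525703910, q_6 = 10·2011267 + 76871 = 20189541 → 525703910/20189541
APPEND 48: p_7 = 48·525703910 + 52370231 = 25286157911, q_7 = 48·20189541 + 2011267 = 971109235 → 25286157911/971109235
APPEND 50: p_8 = 50·25286157911 + 525703910 = 1264833599460, q_8 = 50·971109235 + 20189541 = 48575651291 → 1264833599460/48575651291
APPEND 22: p_9 = 22·1264833599460 + 25286157911 = 27851625346031, q_9 = 22·48575651291 + 971109235 = 1069635437637 → 27851625346031/1069635437637
APPEND 5: p_10 = 5·27851625346031 + 1264833599460 = 140522960329615, q_10 = 5·1069635437637 + 48575651291 = 5396752839476 → 140522960329615/5396752839476

26/1
29814/1145
328631/12621
525703910/20189541
25286157911/971109235
1264833599460/48575651291
140522960329615/5396752839476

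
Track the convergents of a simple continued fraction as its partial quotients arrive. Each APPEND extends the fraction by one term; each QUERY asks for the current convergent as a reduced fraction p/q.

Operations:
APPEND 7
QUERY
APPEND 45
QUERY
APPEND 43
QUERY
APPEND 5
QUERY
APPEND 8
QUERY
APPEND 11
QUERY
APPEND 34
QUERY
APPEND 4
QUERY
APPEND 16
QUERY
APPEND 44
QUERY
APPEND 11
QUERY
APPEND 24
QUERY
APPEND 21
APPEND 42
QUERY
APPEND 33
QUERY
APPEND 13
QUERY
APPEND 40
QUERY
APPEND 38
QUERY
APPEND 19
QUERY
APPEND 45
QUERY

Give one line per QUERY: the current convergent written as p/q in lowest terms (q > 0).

7/1
316/45
13595/1936
68291/9725
559923/79736
6227444/886821
212293019/30231650
855399520/121813421
13898685339/1979246386
612397554436/87208654405
6750271784135/961274444841
162618920373676/23157795330589
143876018104889578/20488706803593409
4751330345060987405/676614599494969707
61911170503897725843/8816478500238199600
2481198150500970021125/353335754609022953707
94347440889540758528593/13435575153643110440466
1795082575051775382064392/255629263673828121322561
80873063318219432951426233/11516752440475908569955711

APPEND 7: p_0 = 7·1 + 0 = 7, q_0 = 7·0 + 1 = 1 → 7/1
APPEND 45: p_1 = 45·7 + 1 = 316, q_1 = 45·1 + 0 = 45 → 316/45
APPEND 43: p_2 = 43·316 + 7 = 13595, q_2 = 43·45 + 1 = 1936 → 13595/1936
APPEND 5: p_3 = 5·13595 + 316 = 68291, q_3 = 5·1936 + 45 = 9725 → 68291/9725
APPEND 8: p_4 = 8·68291 + 13595 = 559923, q_4 = 8·9725 + 1936 = 79736 → 559923/79736
APPEND 11: p_5 = 11·559923 + 68291 = 6227444, q_5 = 11·79736 + 9725 = 886821 → 6227444/886821
APPEND 34: p_6 = 34·6227444 + 559923 = 212293019, q_6 = 34·886821 + 79736 = 30231650 → 212293019/30231650
APPEND 4: p_7 = 4·212293019 + 6227444 = 855399520, q_7 = 4·30231650 + 886821 = 121813421 → 855399520/121813421
APPEND 16: p_8 = 16·855399520 + 212293019 = 13898685339, q_8 = 16·121813421 + 30231650 = 1979246386 → 13898685339/1979246386
APPEND 44: p_9 = 44·13898685339 + 855399520 = 612397554436, q_9 = 44·1979246386 + 121813421 = 87208654405 → 612397554436/87208654405
APPEND 11: p_10 = 11·612397554436 + 13898685339 = 6750271784135, q_10 = 11·87208654405 + 1979246386 = 961274444841 → 6750271784135/961274444841
APPEND 24: p_11 = 24·6750271784135 + 612397554436 = 162618920373676, q_11 = 24·961274444841 + 87208654405 = 23157795330589 → 162618920373676/23157795330589
APPEND 21: p_12 = 21·162618920373676 + 6750271784135 = 3421747599631331, q_12 = 21·23157795330589 + 961274444841 = 487274976387210 → 3421747599631331/487274976387210
APPEND 42: p_13 = 42·3421747599631331 + 162618920373676 = 143876018104889578, q_13 = 42·487274976387210 + 23157795330589 = 20488706803593409 → 143876018104889578/20488706803593409
APPEND 33: p_14 = 33·143876018104889578 + 3421747599631331 = 4751330345060987405, q_14 = 33·20488706803593409 + 487274976387210 = 676614599494969707 → 4751330345060987405/676614599494969707
APPEND 13: p_15 = 13·4751330345060987405 + 143876018104889578 = 61911170503897725843, q_15 = 13·676614599494969707 + 20488706803593409 = 8816478500238199600 → 61911170503897725843/8816478500238199600
APPEND 40: p_16 = 40·61911170503897725843 + 4751330345060987405 = 2481198150500970021125, q_16 = 40·8816478500238199600 + 676614599494969707 = 353335754609022953707 → 2481198150500970021125/353335754609022953707
APPEND 38: p_17 = 38·2481198150500970021125 + 61911170503897725843 = 94347440889540758528593, q_17 = 38·353335754609022953707 + 8816478500238199600 = 13435575153643110440466 → 94347440889540758528593/13435575153643110440466
APPEND 19: p_18 = 19·94347440889540758528593 + 2481198150500970021125 = 1795082575051775382064392, q_18 = 19·13435575153643110440466 + 353335754609022953707 = 255629263673828121322561 → 1795082575051775382064392/255629263673828121322561
APPEND 45: p_19 = 45·1795082575051775382064392 + 94347440889540758528593 = 80873063318219432951426233, q_19 = 45·255629263673828121322561 + 13435575153643110440466 = 11516752440475908569955711 → 80873063318219432951426233/11516752440475908569955711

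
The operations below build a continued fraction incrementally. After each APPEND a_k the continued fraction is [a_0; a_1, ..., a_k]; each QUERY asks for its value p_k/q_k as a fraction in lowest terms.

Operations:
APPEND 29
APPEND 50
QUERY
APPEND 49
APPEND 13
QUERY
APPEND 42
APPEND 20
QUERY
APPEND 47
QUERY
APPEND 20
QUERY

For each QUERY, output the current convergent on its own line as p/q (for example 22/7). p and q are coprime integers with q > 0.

1451/50
926115/31913
780285275/26887853
36712375883/1265071888
735027802935/25328325613

APPEND 29: p_0 = 29·1 + 0 = 29, q_0 = 29·0 + 1 = 1 → 29/1
APPEND 50: p_1 = 50·29 + 1 = 1451, q_1 = 50·1 + 0 = 50 → 1451/50
APPEND 49: p_2 = 49·1451 + 29 = 71128, q_2 = 49·50 + 1 = 2451 → 71128/2451
APPEND 13: p_3 = 13·71128 + 1451 = 926115, q_3 = 13·2451 + 50 = 31913 → 926115/31913
APPEND 42: p_4 = 42·926115 + 71128 = 38967958, q_4 = 42·31913 + 2451 = 1342797 → 38967958/1342797
APPEND 20: p_5 = 20·38967958 + 926115 = 780285275, q_5 = 20·1342797 + 31913 = 26887853 → 780285275/26887853
APPEND 47: p_6 = 47·780285275 + 38967958 = 36712375883, q_6 = 47·26887853 + 1342797 = 1265071888 → 36712375883/1265071888
APPEND 20: p_7 = 20·36712375883 + 780285275 = 735027802935, q_7 = 20·1265071888 + 26887853 = 25328325613 → 735027802935/25328325613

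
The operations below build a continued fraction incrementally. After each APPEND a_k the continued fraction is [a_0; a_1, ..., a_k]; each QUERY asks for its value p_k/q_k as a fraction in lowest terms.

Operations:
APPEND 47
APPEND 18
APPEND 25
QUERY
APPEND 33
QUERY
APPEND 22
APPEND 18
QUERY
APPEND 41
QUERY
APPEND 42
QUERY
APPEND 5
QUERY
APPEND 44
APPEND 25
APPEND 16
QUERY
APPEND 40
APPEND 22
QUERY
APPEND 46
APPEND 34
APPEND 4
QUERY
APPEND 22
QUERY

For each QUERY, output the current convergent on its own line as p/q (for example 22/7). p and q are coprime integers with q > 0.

APPEND 47: p_0 = 47·1 + 0 = 47, q_0 = 47·0 + 1 = 1 → 47/1
APPEND 18: p_1 = 18·47 + 1 = 847, q_1 = 18·1 + 0 = 18 → 847/18
APPEND 25: p_2 = 25·847 + 47 = 21222, q_2 = 25·18 + 1 = 451 → 21222/451
APPEND 33: p_3 = 33·21222 + 847 = 701173, q_3 = 33·451 + 18 = 14901 → 701173/14901
APPEND 22: p_4 = 22·701173 + 21222 = 15447028, q_4 = 22·14901 + 451 = 328273 → 15447028/328273
APPEND 18: p_5 = 18·15447028 + 701173 = 278747677, q_5 = 18·328273 + 14901 = 5923815 → 278747677/5923815
APPEND 41: p_6 = 41·278747677 + 15447028 = 11444101785, q_6 = 41·5923815 + 328273 = 243204688 → 11444101785/243204688
APPEND 42: p_7 = 42·11444101785 + 278747677 = 480931022647, q_7 = 42·243204688 + 5923815 = 10220520711 → 480931022647/10220520711
APPEND 5: p_8 = 5·480931022647 + 11444101785 = 2416099215020, q_8 = 5·10220520711 + 243204688 = 51345808243 → 2416099215020/51345808243
APPEND 44: p_9 = 44·2416099215020 + 480931022647 = 106789296483527, q_9 = 44·51345808243 + 10220520711 = 2269436083403 → 106789296483527/2269436083403
APPEND 25: p_10 = 25·106789296483527 + 2416099215020 = 2672148511303195, q_10 = 25·2269436083403 + 51345808243 = 56787247893318 → 2672148511303195/56787247893318
APPEND 16: p_11 = 16·2672148511303195 + 106789296483527 = 42861165477334647, q_11 = 16·56787247893318 + 2269436083403 = 910865402376491 → 42861165477334647/910865402376491
APPEND 40: p_12 = 40·42861165477334647 + 2672148511303195 = 1717118767604689075, q_12 = 40·910865402376491 + 56787247893318 = 36491403342952958 → 1717118767604689075/36491403342952958
APPEND 22: p_13 = 22·1717118767604689075 + 42861165477334647 = 37819474052780494297, q_13 = 22·36491403342952958 + 910865402376491 = 803721738947341567 → 37819474052780494297/803721738947341567
APPEND 46: p_14 = 46·37819474052780494297 + 1717118767604689075 = 1741412925195507426737, q_14 = 46·803721738947341567 + 36491403342952958 = 37007691394920665040 → 1741412925195507426737/37007691394920665040
APPEND 34: p_15 = 34·1741412925195507426737 + 37819474052780494297 = 59245858930700033003355, q_15 = 34·37007691394920665040 + 803721738947341567 = 1259065229166249952927 → 59245858930700033003355/1259065229166249952927
APPEND 4: p_16 = 4·59245858930700033003355 + 1741412925195507426737 = 238724848647995639440157, q_16 = 4·1259065229166249952927 + 37007691394920665040 = 5073268608059920476748 → 238724848647995639440157/5073268608059920476748
APPEND 22: p_17 = 22·238724848647995639440157 + 59245858930700033003355 = 5311192529186604100686809, q_17 = 22·5073268608059920476748 + 1259065229166249952927 = 112870974606484500441383 → 5311192529186604100686809/112870974606484500441383

21222/451
701173/14901
278747677/5923815
11444101785/243204688
480931022647/10220520711
2416099215020/51345808243
42861165477334647/910865402376491
37819474052780494297/803721738947341567
238724848647995639440157/5073268608059920476748
5311192529186604100686809/112870974606484500441383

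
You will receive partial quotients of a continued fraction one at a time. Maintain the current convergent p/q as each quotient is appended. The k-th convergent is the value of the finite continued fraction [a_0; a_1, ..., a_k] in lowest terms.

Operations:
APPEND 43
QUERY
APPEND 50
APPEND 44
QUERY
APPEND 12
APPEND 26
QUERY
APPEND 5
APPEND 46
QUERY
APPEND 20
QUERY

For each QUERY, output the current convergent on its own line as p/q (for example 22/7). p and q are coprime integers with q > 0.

APPEND 43: p_0 = 43·1 + 0 = 43, q_0 = 43·0 + 1 = 1 → 43/1
APPEND 50: p_1 = 50·43 + 1 = 2151, q_1 = 50·1 + 0 = 50 → 2151/50
APPEND 44: p_2 = 44·2151 + 43 = 94687, q_2 = 44·50 + 1 = 2201 → 94687/2201
APPEND 12: p_3 = 12·94687 + 2151 = 1138395, q_3 = 12·2201 + 50 = 26462 → 1138395/26462
APPEND 26: p_4 = 26·1138395 + 94687 = 29692957, q_4 = 26·26462 + 2201 = 690213 → 29692957/690213
APPEND 5: p_5 = 5·29692957 + 1138395 = 149603180, q_5 = 5·690213 + 26462 = 3477527 → 149603180/3477527
APPEND 46: p_6 = 46·149603180 + 29692957 = 6911439237, q_6 = 46·3477527 + 690213 = 160656455 → 6911439237/160656455
APPEND 20: p_7 = 20·6911439237 + 149603180 = 138378387920, q_7 = 20·160656455 + 3477527 = 3216606627 → 138378387920/3216606627

43/1
94687/2201
29692957/690213
6911439237/160656455
138378387920/3216606627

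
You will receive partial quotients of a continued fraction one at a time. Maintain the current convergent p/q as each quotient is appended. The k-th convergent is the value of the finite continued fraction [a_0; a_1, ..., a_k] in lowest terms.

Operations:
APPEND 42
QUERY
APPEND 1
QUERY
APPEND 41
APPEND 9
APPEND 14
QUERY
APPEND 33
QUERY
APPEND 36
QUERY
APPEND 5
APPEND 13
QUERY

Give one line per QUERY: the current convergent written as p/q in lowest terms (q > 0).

APPEND 42: p_0 = 42·1 + 0 = 42, q_0 = 42·0 + 1 = 1 → 42/1
APPEND 1: p_1 = 1·42 + 1 = 43, q_1 = 1·1 + 0 = 1 → 43/1
APPEND 41: p_2 = 41·43 + 42 = 1805, q_2 = 41·1 + 1 = 42 → 1805/42
APPEND 9: p_3 = 9·1805 + 43 = 16288, q_3 = 9·42 + 1 = 379 → 16288/379
APPEND 14: p_4 = 14·16288 + 1805 = 229837, q_4 = 14·379 + 42 = 5348 → 229837/5348
APPEND 33: p_5 = 33·229837 + 16288 = 7600909, q_5 = 33·5348 + 379 = 176863 → 7600909/176863
APPEND 36: p_6 = 36·7600909 + 229837 = 273862561, q_6 = 36·176863 + 5348 = 6372416 → 273862561/6372416
APPEND 5: p_7 = 5·273862561 + 7600909 = 1376913714, q_7 = 5·6372416 + 176863 = 32038943 → 1376913714/32038943
APPEND 13: p_8 = 13·1376913714 + 273862561 = 18173740843, q_8 = 13·32038943 + 6372416 = 422878675 → 18173740843/422878675

42/1
43/1
229837/5348
7600909/176863
273862561/6372416
18173740843/422878675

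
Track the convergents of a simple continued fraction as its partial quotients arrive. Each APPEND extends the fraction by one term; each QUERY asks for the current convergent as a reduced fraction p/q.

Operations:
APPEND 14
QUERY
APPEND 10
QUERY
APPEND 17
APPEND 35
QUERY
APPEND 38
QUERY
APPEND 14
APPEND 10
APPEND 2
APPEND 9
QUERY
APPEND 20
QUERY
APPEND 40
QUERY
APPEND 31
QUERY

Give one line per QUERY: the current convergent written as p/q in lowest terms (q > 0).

14/1
141/10
84526/5995
3214399/227981
9033209869/640679710
181617434530/12881202471
7273730591069/515888778550
225667265757669/16005433337521

APPEND 14: p_0 = 14·1 + 0 = 14, q_0 = 14·0 + 1 = 1 → 14/1
APPEND 10: p_1 = 10·14 + 1 = 141, q_1 = 10·1 + 0 = 10 → 141/10
APPEND 17: p_2 = 17·141 + 14 = 2411, q_2 = 17·10 + 1 = 171 → 2411/171
APPEND 35: p_3 = 35·2411 + 141 = 84526, q_3 = 35·171 + 10 = 5995 → 84526/5995
APPEND 38: p_4 = 38·84526 + 2411 = 3214399, q_4 = 38·5995 + 171 = 227981 → 3214399/227981
APPEND 14: p_5 = 14·3214399 + 84526 = 45086112, q_5 = 14·227981 + 5995 = 3197729 → 45086112/3197729
APPEND 10: p_6 = 10·45086112 + 3214399 = 454075519, q_6 = 10·3197729 + 227981 = 32205271 → 454075519/32205271
APPEND 2: p_7 = 2·454075519 + 45086112 = 953237150, q_7 = 2·32205271 + 3197729 = 67608271 → 953237150/67608271
APPEND 9: p_8 = 9·953237150 + 454075519 = 9033209869, q_8 = 9·67608271 + 32205271 = 640679710 → 9033209869/640679710
APPEND 20: p_9 = 20·9033209869 + 953237150 = 181617434530, q_9 = 20·640679710 + 67608271 = 12881202471 → 181617434530/12881202471
APPEND 40: p_10 = 40·181617434530 + 9033209869 = 7273730591069, q_10 = 40·12881202471 + 640679710 = 515888778550 → 7273730591069/515888778550
APPEND 31: p_11 = 31·7273730591069 + 181617434530 = 225667265757669, q_11 = 31·515888778550 + 12881202471 = 16005433337521 → 225667265757669/16005433337521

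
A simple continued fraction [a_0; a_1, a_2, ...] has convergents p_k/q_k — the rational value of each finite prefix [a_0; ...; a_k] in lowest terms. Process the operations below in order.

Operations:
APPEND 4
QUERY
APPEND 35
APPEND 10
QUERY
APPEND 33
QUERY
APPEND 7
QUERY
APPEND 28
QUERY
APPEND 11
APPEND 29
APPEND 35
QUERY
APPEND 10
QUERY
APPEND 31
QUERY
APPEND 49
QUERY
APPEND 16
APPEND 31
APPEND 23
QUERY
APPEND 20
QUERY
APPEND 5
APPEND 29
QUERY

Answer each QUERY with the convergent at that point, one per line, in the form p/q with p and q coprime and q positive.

4/1
1414/351
46803/11618
329035/81677
9259783/2298574
104145726773/25852296946
1044429940305/259260881773
32481473876228/8062939631909
1592636649875477/395343302845314
18254103503472212011/4531251726567492384
365874617410122515357/90821770103992557917
53947063143478581390441/13391384735253370735018

APPEND 4: p_0 = 4·1 + 0 = 4, q_0 = 4·0 + 1 = 1 → 4/1
APPEND 35: p_1 = 35·4 + 1 = 141, q_1 = 35·1 + 0 = 35 → 141/35
APPEND 10: p_2 = 10·141 + 4 = 1414, q_2 = 10·35 + 1 = 351 → 1414/351
APPEND 33: p_3 = 33·1414 + 141 = 46803, q_3 = 33·351 + 35 = 11618 → 46803/11618
APPEND 7: p_4 = 7·46803 + 1414 = 329035, q_4 = 7·11618 + 351 = 81677 → 329035/81677
APPEND 28: p_5 = 28·329035 + 46803 = 9259783, q_5 = 28·81677 + 11618 = 2298574 → 9259783/2298574
APPEND 11: p_6 = 11·9259783 + 329035 = 102186648, q_6 = 11·2298574 + 81677 = 25365991 → 102186648/25365991
APPEND 29: p_7 = 29·102186648 + 9259783 = 2972672575, q_7 = 29·25365991 + 2298574 = 737912313 → 2972672575/737912313
APPEND 35: p_8 = 35·2972672575 + 102186648 = 104145726773, q_8 = 35·737912313 + 25365991 = 25852296946 → 104145726773/25852296946
APPEND 10: p_9 = 10·104145726773 + 2972672575 = 1044429940305, q_9 = 10·25852296946 + 737912313 = 259260881773 → 1044429940305/259260881773
APPEND 31: p_10 = 31·1044429940305 + 104145726773 = 32481473876228, q_10 = 31·259260881773 + 25852296946 = 8062939631909 → 32481473876228/8062939631909
APPEND 49: p_11 = 49·32481473876228 + 1044429940305 = 1592636649875477, q_11 = 49·8062939631909 + 259260881773 = 395343302845314 → 1592636649875477/395343302845314
APPEND 16: p_12 = 16·1592636649875477 + 32481473876228 = 25514667871883860, q_12 = 16·395343302845314 + 8062939631909 = 6333555785156933 → 25514667871883860/6333555785156933
APPEND 31: p_13 = 31·25514667871883860 + 1592636649875477 = 792547340678275137, q_13 = 31·6333555785156933 + 395343302845314 = 196735572642710237 → 792547340678275137/196735572642710237
APPEND 23: p_14 = 23·792547340678275137 + 25514667871883860 = 18254103503472212011, q_14 = 23·196735572642710237 + 6333555785156933 = 4531251726567492384 → 18254103503472212011/4531251726567492384
APPEND 20: p_15 = 20·18254103503472212011 + 792547340678275137 = 365874617410122515357, q_15 = 20·4531251726567492384 + 196735572642710237 = 90821770103992557917 → 365874617410122515357/90821770103992557917
APPEND 5: p_16 = 5·365874617410122515357 + 18254103503472212011 = 1847627190554084788796, q_16 = 5·90821770103992557917 + 4531251726567492384 = 458640102246530281969 → 1847627190554084788796/458640102246530281969
APPEND 29: p_17 = 29·1847627190554084788796 + 365874617410122515357 = 53947063143478581390441, q_17 = 29·458640102246530281969 + 90821770103992557917 = 13391384735253370735018 → 53947063143478581390441/13391384735253370735018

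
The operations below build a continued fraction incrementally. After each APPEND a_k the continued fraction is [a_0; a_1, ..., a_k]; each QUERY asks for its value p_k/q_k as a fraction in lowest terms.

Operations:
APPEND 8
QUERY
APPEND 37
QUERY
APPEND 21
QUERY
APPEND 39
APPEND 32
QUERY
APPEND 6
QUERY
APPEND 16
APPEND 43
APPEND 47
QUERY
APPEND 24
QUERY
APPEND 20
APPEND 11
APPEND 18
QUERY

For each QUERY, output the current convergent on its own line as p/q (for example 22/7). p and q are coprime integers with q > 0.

8/1
297/37
6245/778
7809509/972906
47100906/5867815
1541813080692/192078554117
37036302269729/4613970058301
148377957277434250/18484875925356681

APPEND 8: p_0 = 8·1 + 0 = 8, q_0 = 8·0 + 1 = 1 → 8/1
APPEND 37: p_1 = 37·8 + 1 = 297, q_1 = 37·1 + 0 = 37 → 297/37
APPEND 21: p_2 = 21·297 + 8 = 6245, q_2 = 21·37 + 1 = 778 → 6245/778
APPEND 39: p_3 = 39·6245 + 297 = 243852, q_3 = 39·778 + 37 = 30379 → 243852/30379
APPEND 32: p_4 = 32·243852 + 6245 = 7809509, q_4 = 32·30379 + 778 = 972906 → 7809509/972906
APPEND 6: p_5 = 6·7809509 + 243852 = 47100906, q_5 = 6·972906 + 30379 = 5867815 → 47100906/5867815
APPEND 16: p_6 = 16·47100906 + 7809509 = 761424005, q_6 = 16·5867815 + 972906 = 94857946 → 761424005/94857946
APPEND 43: p_7 = 43·761424005 + 47100906 = 32788333121, q_7 = 43·94857946 + 5867815 = 4084759493 → 32788333121/4084759493
APPEND 47: p_8 = 47·32788333121 + 761424005 = 1541813080692, q_8 = 47·4084759493 + 94857946 = 192078554117 → 1541813080692/192078554117
APPEND 24: p_9 = 24·1541813080692 + 32788333121 = 37036302269729, q_9 = 24·192078554117 + 4084759493 = 4613970058301 → 37036302269729/4613970058301
APPEND 20: p_10 = 20·37036302269729 + 1541813080692 = 742267858475272, q_10 = 20·4613970058301 + 192078554117 = 92471479720137 → 742267858475272/92471479720137
APPEND 11: p_11 = 11·742267858475272 + 37036302269729 = 8201982745497721, q_11 = 11·92471479720137 + 4613970058301 = 1021800246979808 → 8201982745497721/1021800246979808
APPEND 18: p_12 = 18·8201982745497721 + 742267858475272 = 148377957277434250, q_12 = 18·1021800246979808 + 92471479720137 = 18484875925356681 → 148377957277434250/18484875925356681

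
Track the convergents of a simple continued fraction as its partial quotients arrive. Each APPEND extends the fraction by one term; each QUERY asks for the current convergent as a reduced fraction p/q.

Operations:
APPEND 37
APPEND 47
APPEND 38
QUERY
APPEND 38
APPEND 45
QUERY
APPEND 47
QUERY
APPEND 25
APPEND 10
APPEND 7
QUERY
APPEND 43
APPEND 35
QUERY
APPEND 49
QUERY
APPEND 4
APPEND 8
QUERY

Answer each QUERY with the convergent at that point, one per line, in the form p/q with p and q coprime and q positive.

APPEND 37: p_0 = 37·1 + 0 = 37, q_0 = 37·0 + 1 = 1 → 37/1
APPEND 47: p_1 = 47·37 + 1 = 1740, q_1 = 47·1 + 0 = 47 → 1740/47
APPEND 38: p_2 = 38·1740 + 37 = 66157, q_2 = 38·47 + 1 = 1787 → 66157/1787
APPEND 38: p_3 = 38·66157 + 1740 = 2515706, q_3 = 38·1787 + 47 = 67953 → 2515706/67953
APPEND 45: p_4 = 45·2515706 + 66157 = 113272927, q_4 = 45·67953 + 1787 = 3059672 → 113272927/3059672
APPEND 47: p_5 = 47·113272927 + 2515706 = 5326343275, q_5 = 47·3059672 + 67953 = 143872537 → 5326343275/143872537
APPEND 25: p_6 = 25·5326343275 + 113272927 = 133271854802, q_6 = 25·143872537 + 3059672 = 3599873097 → 133271854802/3599873097
APPEND 10: p_7 = 10·133271854802 + 5326343275 = 1338044891295, q_7 = 10·3599873097 + 143872537 = 36142603507 → 1338044891295/36142603507
APPEND 7: p_8 = 7·1338044891295 + 133271854802 = 9499586093867, q_8 = 7·36142603507 + 3599873097 = 256598097646 → 9499586093867/256598097646
APPEND 43: p_9 = 43·9499586093867 + 1338044891295 = 409820246927576, q_9 = 43·256598097646 + 36142603507 = 11069860802285 → 409820246927576/11069860802285
APPEND 35: p_10 = 35·409820246927576 + 9499586093867 = 14353208228559027, q_10 = 35·11069860802285 + 256598097646 = 387701726177621 → 14353208228559027/387701726177621
APPEND 49: p_11 = 49·14353208228559027 + 409820246927576 = 703717023446319899, q_11 = 49·387701726177621 + 11069860802285 = 19008454443505714 → 703717023446319899/19008454443505714
APPEND 4: p_12 = 4·703717023446319899 + 14353208228559027 = 2829221302013838623, q_12 = 4·19008454443505714 + 387701726177621 = 76421519500200477 → 2829221302013838623/76421519500200477
APPEND 8: p_13 = 8·2829221302013838623 + 703717023446319899 = 23337487439557028883, q_13 = 8·76421519500200477 + 19008454443505714 = 630380610445109530 → 23337487439557028883/630380610445109530

66157/1787
113272927/3059672
5326343275/143872537
9499586093867/256598097646
14353208228559027/387701726177621
703717023446319899/19008454443505714
23337487439557028883/630380610445109530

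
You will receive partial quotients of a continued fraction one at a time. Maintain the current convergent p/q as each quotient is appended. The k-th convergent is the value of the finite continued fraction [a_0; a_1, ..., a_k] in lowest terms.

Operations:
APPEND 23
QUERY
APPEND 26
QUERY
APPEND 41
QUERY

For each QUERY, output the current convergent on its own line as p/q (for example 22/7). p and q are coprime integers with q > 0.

23/1
599/26
24582/1067

APPEND 23: p_0 = 23·1 + 0 = 23, q_0 = 23·0 + 1 = 1 → 23/1
APPEND 26: p_1 = 26·23 + 1 = 599, q_1 = 26·1 + 0 = 26 → 599/26
APPEND 41: p_2 = 41·599 + 23 = 24582, q_2 = 41·26 + 1 = 1067 → 24582/1067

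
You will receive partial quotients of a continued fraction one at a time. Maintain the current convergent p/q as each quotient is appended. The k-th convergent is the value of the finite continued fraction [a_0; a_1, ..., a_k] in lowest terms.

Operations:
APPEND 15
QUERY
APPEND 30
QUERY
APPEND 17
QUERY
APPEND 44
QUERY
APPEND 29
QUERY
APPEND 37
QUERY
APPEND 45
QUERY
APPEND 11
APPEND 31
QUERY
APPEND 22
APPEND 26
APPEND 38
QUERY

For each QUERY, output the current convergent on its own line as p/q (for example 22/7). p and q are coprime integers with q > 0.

15/1
451/30
7682/511
338459/22514
9822993/653417
363789200/24198943
16380336993/1089605852
5613352716806/373395368617
122527197289169223/8150403209194667

APPEND 15: p_0 = 15·1 + 0 = 15, q_0 = 15·0 + 1 = 1 → 15/1
APPEND 30: p_1 = 30·15 + 1 = 451, q_1 = 30·1 + 0 = 30 → 451/30
APPEND 17: p_2 = 17·451 + 15 = 7682, q_2 = 17·30 + 1 = 511 → 7682/511
APPEND 44: p_3 = 44·7682 + 451 = 338459, q_3 = 44·511 + 30 = 22514 → 338459/22514
APPEND 29: p_4 = 29·338459 + 7682 = 9822993, q_4 = 29·22514 + 511 = 653417 → 9822993/653417
APPEND 37: p_5 = 37·9822993 + 338459 = 363789200, q_5 = 37·653417 + 22514 = 24198943 → 363789200/24198943
APPEND 45: p_6 = 45·363789200 + 9822993 = 16380336993, q_6 = 45·24198943 + 653417 = 1089605852 → 16380336993/1089605852
APPEND 11: p_7 = 11·16380336993 + 363789200 = 180547496123, q_7 = 11·1089605852 + 24198943 = 12009863315 → 180547496123/12009863315
APPEND 31: p_8 = 31·180547496123 + 16380336993 = 5613352716806, q_8 = 31·12009863315 + 1089605852 = 373395368617 → 5613352716806/373395368617
APPEND 22: p_9 = 22·5613352716806 + 180547496123 = 123674307265855, q_9 = 22·373395368617 + 12009863315 = 8226707972889 → 123674307265855/8226707972889
APPEND 26: p_10 = 26·123674307265855 + 5613352716806 = 3221145341629036, q_10 = 26·8226707972889 + 373395368617 = 214267802663731 → 3221145341629036/214267802663731
APPEND 38: p_11 = 38·3221145341629036 + 123674307265855 = 122527197289169223, q_11 = 38·214267802663731 + 8226707972889 = 8150403209194667 → 122527197289169223/8150403209194667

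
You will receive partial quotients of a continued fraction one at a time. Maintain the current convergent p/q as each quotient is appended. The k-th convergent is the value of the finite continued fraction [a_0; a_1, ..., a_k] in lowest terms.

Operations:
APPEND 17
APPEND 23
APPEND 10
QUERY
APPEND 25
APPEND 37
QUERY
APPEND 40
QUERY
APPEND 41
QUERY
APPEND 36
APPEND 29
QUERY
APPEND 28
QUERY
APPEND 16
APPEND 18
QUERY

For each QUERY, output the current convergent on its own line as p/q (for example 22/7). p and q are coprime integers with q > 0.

3937/231
3660166/214757
146505457/8596078
6010383903/352653955
6285099836888/368772669237
176199315758829/10338338877094
51034734051365565/2994417843526432

APPEND 17: p_0 = 17·1 + 0 = 17, q_0 = 17·0 + 1 = 1 → 17/1
APPEND 23: p_1 = 23·17 + 1 = 392, q_1 = 23·1 + 0 = 23 → 392/23
APPEND 10: p_2 = 10·392 + 17 = 3937, q_2 = 10·23 + 1 = 231 → 3937/231
APPEND 25: p_3 = 25·3937 + 392 = 98817, q_3 = 25·231 + 23 = 5798 → 98817/5798
APPEND 37: p_4 = 37·98817 + 3937 = 3660166, q_4 = 37·5798 + 231 = 214757 → 3660166/214757
APPEND 40: p_5 = 40·3660166 + 98817 = 146505457, q_5 = 40·214757 + 5798 = 8596078 → 146505457/8596078
APPEND 41: p_6 = 41·146505457 + 3660166 = 6010383903, q_6 = 41·8596078 + 214757 = 352653955 → 6010383903/352653955
APPEND 36: p_7 = 36·6010383903 + 146505457 = 216520325965, q_7 = 36·352653955 + 8596078 = 12704138458 → 216520325965/12704138458
APPEND 29: p_8 = 29·216520325965 + 6010383903 = 6285099836888, q_8 = 29·12704138458 + 352653955 = 368772669237 → 6285099836888/368772669237
APPEND 28: p_9 = 28·6285099836888 + 216520325965 = 176199315758829, q_9 = 28·368772669237 + 12704138458 = 10338338877094 → 176199315758829/10338338877094
APPEND 16: p_10 = 16·176199315758829 + 6285099836888 = 2825474151978152, q_10 = 16·10338338877094 + 368772669237 = 165782194702741 → 2825474151978152/165782194702741
APPEND 18: p_11 = 18·2825474151978152 + 176199315758829 = 51034734051365565, q_11 = 18·165782194702741 + 10338338877094 = 2994417843526432 → 51034734051365565/2994417843526432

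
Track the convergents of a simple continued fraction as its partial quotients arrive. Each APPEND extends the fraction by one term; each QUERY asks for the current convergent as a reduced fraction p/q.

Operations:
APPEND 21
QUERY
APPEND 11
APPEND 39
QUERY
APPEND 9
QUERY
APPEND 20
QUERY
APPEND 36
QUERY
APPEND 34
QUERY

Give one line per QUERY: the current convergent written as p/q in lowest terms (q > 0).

APPEND 21: p_0 = 21·1 + 0 = 21, q_0 = 21·0 + 1 = 1 → 21/1
APPEND 11: p_1 = 11·21 + 1 = 232, q_1 = 11·1 + 0 = 11 → 232/11
APPEND 39: p_2 = 39·232 + 21 = 9069, q_2 = 39·11 + 1 = 430 → 9069/430
APPEND 9: p_3 = 9·9069 + 232 = 81853, q_3 = 9·430 + 11 = 3881 → 81853/3881
APPEND 20: p_4 = 20·81853 + 9069 = 1646129, q_4 = 20·3881 + 430 = 78050 → 1646129/78050
APPEND 36: p_5 = 36·1646129 + 81853 = 59342497, q_5 = 36·78050 + 3881 = 2813681 → 59342497/2813681
APPEND 34: p_6 = 34·59342497 + 1646129 = 2019291027, q_6 = 34·2813681 + 78050 = 95743204 → 2019291027/95743204

21/1
9069/430
81853/3881
1646129/78050
59342497/2813681
2019291027/95743204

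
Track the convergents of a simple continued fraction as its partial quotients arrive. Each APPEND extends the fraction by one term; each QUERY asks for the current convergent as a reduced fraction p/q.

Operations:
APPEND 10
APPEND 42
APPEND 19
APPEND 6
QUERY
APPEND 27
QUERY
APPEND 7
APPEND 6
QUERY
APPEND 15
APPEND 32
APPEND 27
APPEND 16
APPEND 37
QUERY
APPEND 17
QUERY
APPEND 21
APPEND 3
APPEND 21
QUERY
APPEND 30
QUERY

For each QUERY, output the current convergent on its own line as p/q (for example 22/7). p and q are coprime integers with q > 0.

48475/4836
1316834/131371
56914712/5677969
444600007022273/44354525720384
7570196119015833/755223691331201
10361772102906037517/1033719028313193941
311338989438819205641/31060038229218176246

APPEND 10: p_0 = 10·1 + 0 = 10, q_0 = 10·0 + 1 = 1 → 10/1
APPEND 42: p_1 = 42·10 + 1 = 421, q_1 = 42·1 + 0 = 42 → 421/42
APPEND 19: p_2 = 19·421 + 10 = 8009, q_2 = 19·42 + 1 = 799 → 8009/799
APPEND 6: p_3 = 6·8009 + 421 = 48475, q_3 = 6·799 + 42 = 4836 → 48475/4836
APPEND 27: p_4 = 27·48475 + 8009 = 1316834, q_4 = 27·4836 + 799 = 131371 → 1316834/131371
APPEND 7: p_5 = 7·1316834 + 48475 = 9266313, q_5 = 7·131371 + 4836 = 924433 → 9266313/924433
APPEND 6: p_6 = 6·9266313 + 1316834 = 56914712, q_6 = 6·924433 + 131371 = 5677969 → 56914712/5677969
APPEND 15: p_7 = 15·56914712 + 9266313 = 862986993, q_7 = 15·5677969 + 924433 = 86093968 → 862986993/86093968
APPEND 32: p_8 = 32·862986993 + 56914712 = 27672498488, q_8 = 32·86093968 + 5677969 = 2760684945 → 27672498488/2760684945
APPEND 27: p_9 = 27·27672498488 + 862986993 = 748020446169, q_9 = 27·2760684945 + 86093968 = 74624587483 → 748020446169/74624587483
APPEND 16: p_10 = 16·748020446169 + 27672498488 = 11995999637192, q_10 = 16·74624587483 + 2760684945 = 1196754084673 → 11995999637192/1196754084673
APPEND 37: p_11 = 37·11995999637192 + 748020446169 = 444600007022273, q_11 = 37·1196754084673 + 74624587483 = 44354525720384 → 444600007022273/44354525720384
APPEND 17: p_12 = 17·444600007022273 + 11995999637192 = 7570196119015833, q_12 = 17·44354525720384 + 1196754084673 = 755223691331201 → 7570196119015833/755223691331201
APPEND 21: p_13 = 21·7570196119015833 + 444600007022273 = 159418718506354766, q_13 = 21·755223691331201 + 44354525720384 = 15904052043675605 → 159418718506354766/15904052043675605
APPEND 3: p_14 = 3·159418718506354766 + 7570196119015833 = 485826351638080131, q_14 = 3·15904052043675605 + 755223691331201 = 48467379822358016 → 485826351638080131/48467379822358016
APPEND 21: p_15 = 21·485826351638080131 + 159418718506354766 = 10361772102906037517, q_15 = 21·48467379822358016 + 15904052043675605 = 1033719028313193941 → 10361772102906037517/1033719028313193941
APPEND 30: p_16 = 30·10361772102906037517 + 485826351638080131 = 311338989438819205641, q_16 = 30·1033719028313193941 + 48467379822358016 = 31060038229218176246 → 311338989438819205641/31060038229218176246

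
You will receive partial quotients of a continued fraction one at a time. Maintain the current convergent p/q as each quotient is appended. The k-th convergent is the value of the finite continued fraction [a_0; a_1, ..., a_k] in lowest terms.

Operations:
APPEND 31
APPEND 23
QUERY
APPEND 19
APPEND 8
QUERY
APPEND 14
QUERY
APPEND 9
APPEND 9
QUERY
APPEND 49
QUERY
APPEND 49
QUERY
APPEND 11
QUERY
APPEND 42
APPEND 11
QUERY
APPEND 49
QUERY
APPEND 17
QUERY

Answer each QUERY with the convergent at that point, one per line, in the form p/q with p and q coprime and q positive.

APPEND 31: p_0 = 31·1 + 0 = 31, q_0 = 31·0 + 1 = 1 → 31/1
APPEND 23: p_1 = 23·31 + 1 = 714, q_1 = 23·1 + 0 = 23 → 714/23
APPEND 19: p_2 = 19·714 + 31 = 13597, q_2 = 19·23 + 1 = 438 → 13597/438
APPEND 8: p_3 = 8·13597 + 714 = 109490, q_3 = 8·438 + 23 = 3527 → 109490/3527
APPEND 14: p_4 = 14·109490 + 13597 = 1546457, q_4 = 14·3527 + 438 = 49816 → 1546457/49816
APPEND 9: p_5 = 9·1546457 + 109490 = 14027603, q_5 = 9·49816 + 3527 = 451871 → 14027603/451871
APPEND 9: p_6 = 9·14027603 + 1546457 = 127794884, q_6 = 9·451871 + 49816 = 4116655 → 127794884/4116655
APPEND 49: p_7 = 49·127794884 + 14027603 = 6275976919, q_7 = 49·4116655 + 451871 = 202167966 → 6275976919/202167966
APPEND 49: p_8 = 49·6275976919 + 127794884 = 307650663915, q_8 = 49·202167966 + 4116655 = 9910346989 → 307650663915/9910346989
APPEND 11: p_9 = 11·307650663915 + 6275976919 = 3390433279984, q_9 = 11·9910346989 + 202167966 = 109215984845 → 3390433279984/109215984845
APPEND 42: p_10 = 42·3390433279984 + 307650663915 = 142705848423243, q_10 = 42·109215984845 + 9910346989 = 4596981710479 → 142705848423243/4596981710479
APPEND 11: p_11 = 11·142705848423243 + 3390433279984 = 1573154765935657, q_11 = 11·4596981710479 + 109215984845 = 50676014800114 → 1573154765935657/50676014800114
APPEND 49: p_12 = 49·1573154765935657 + 142705848423243 = 77227289379270436, q_12 = 49·50676014800114 + 4596981710479 = 2487721706916065 → 77227289379270436/2487721706916065
APPEND 17: p_13 = 17·77227289379270436 + 1573154765935657 = 1314437074213533069, q_13 = 17·2487721706916065 + 50676014800114 = 42341945032373219 → 1314437074213533069/42341945032373219

714/23
109490/3527
1546457/49816
127794884/4116655
6275976919/202167966
307650663915/9910346989
3390433279984/109215984845
1573154765935657/50676014800114
77227289379270436/2487721706916065
1314437074213533069/42341945032373219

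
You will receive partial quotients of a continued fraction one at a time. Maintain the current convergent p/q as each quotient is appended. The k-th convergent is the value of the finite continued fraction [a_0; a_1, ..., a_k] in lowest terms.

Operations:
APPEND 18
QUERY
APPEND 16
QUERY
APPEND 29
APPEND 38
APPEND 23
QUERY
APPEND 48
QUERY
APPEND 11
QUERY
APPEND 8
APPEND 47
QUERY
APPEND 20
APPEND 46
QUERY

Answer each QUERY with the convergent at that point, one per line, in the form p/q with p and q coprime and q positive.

18/1
289/16
7355772/407243
353396507/19565350
3894717349/215626093
1484918076402/82210608511
1369059060589996/75796220846955

APPEND 18: p_0 = 18·1 + 0 = 18, q_0 = 18·0 + 1 = 1 → 18/1
APPEND 16: p_1 = 16·18 + 1 = 289, q_1 = 16·1 + 0 = 16 → 289/16
APPEND 29: p_2 = 29·289 + 18 = 8399, q_2 = 29·16 + 1 = 465 → 8399/465
APPEND 38: p_3 = 38·8399 + 289 = 319451, q_3 = 38·465 + 16 = 17686 → 319451/17686
APPEND 23: p_4 = 23·319451 + 8399 = 7355772, q_4 = 23·17686 + 465 = 407243 → 7355772/407243
APPEND 48: p_5 = 48·7355772 + 319451 = 353396507, q_5 = 48·407243 + 17686 = 19565350 → 353396507/19565350
APPEND 11: p_6 = 11·353396507 + 7355772 = 3894717349, q_6 = 11·19565350 + 407243 = 215626093 → 3894717349/215626093
APPEND 8: p_7 = 8·3894717349 + 353396507 = 31511135299, q_7 = 8·215626093 + 19565350 = 1744574094 → 31511135299/1744574094
APPEND 47: p_8 = 47·31511135299 + 3894717349 = 1484918076402, q_8 = 47·1744574094 + 215626093 = 82210608511 → 1484918076402/82210608511
APPEND 20: p_9 = 20·1484918076402 + 31511135299 = 29729872663339, q_9 = 20·82210608511 + 1744574094 = 1645956744314 → 29729872663339/1645956744314
APPEND 46: p_10 = 46·29729872663339 + 1484918076402 = 1369059060589996, q_10 = 46·1645956744314 + 82210608511 = 75796220846955 → 1369059060589996/75796220846955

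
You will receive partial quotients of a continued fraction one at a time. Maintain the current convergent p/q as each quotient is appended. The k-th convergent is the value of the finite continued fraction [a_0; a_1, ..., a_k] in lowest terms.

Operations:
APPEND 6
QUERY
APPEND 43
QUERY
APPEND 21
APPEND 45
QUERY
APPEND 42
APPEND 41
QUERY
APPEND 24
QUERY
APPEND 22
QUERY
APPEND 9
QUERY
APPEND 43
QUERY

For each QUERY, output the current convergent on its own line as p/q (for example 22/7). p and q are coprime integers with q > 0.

6/1
259/43
245284/40723
422847577/70202793
10158649221/1686578302
223913130439/37174925437
2025376823172/336260907235
87315116526835/14496393936542

APPEND 6: p_0 = 6·1 + 0 = 6, q_0 = 6·0 + 1 = 1 → 6/1
APPEND 43: p_1 = 43·6 + 1 = 259, q_1 = 43·1 + 0 = 43 → 259/43
APPEND 21: p_2 = 21·259 + 6 = 5445, q_2 = 21·43 + 1 = 904 → 5445/904
APPEND 45: p_3 = 45·5445 + 259 = 245284, q_3 = 45·904 + 43 = 40723 → 245284/40723
APPEND 42: p_4 = 42·245284 + 5445 = 10307373, q_4 = 42·40723 + 904 = 1711270 → 10307373/1711270
APPEND 41: p_5 = 41·10307373 + 245284 = 422847577, q_5 = 41·1711270 + 40723 = 70202793 → 422847577/70202793
APPEND 24: p_6 = 24·422847577 + 10307373 = 10158649221, q_6 = 24·70202793 + 1711270 = 1686578302 → 10158649221/1686578302
APPEND 22: p_7 = 22·10158649221 + 422847577 = 223913130439, q_7 = 22·1686578302 + 70202793 = 37174925437 → 223913130439/37174925437
APPEND 9: p_8 = 9·223913130439 + 10158649221 = 2025376823172, q_8 = 9·37174925437 + 1686578302 = 336260907235 → 2025376823172/336260907235
APPEND 43: p_9 = 43·2025376823172 + 223913130439 = 87315116526835, q_9 = 43·336260907235 + 37174925437 = 14496393936542 → 87315116526835/14496393936542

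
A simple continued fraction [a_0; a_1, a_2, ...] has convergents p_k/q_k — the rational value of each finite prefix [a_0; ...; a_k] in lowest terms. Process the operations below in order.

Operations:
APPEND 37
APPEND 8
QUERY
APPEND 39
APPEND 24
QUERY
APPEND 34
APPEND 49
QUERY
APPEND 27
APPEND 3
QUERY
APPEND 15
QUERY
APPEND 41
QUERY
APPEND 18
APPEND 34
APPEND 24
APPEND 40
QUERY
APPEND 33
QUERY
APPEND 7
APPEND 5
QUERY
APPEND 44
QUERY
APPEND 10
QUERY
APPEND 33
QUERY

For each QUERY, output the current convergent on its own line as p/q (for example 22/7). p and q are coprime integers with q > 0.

297/8
279177/7520
465957439/12551177
38237020912/1029964493
586145668171/15788605167
24070209415923/648362776340
14216097595622338493/382929302630857658
469486253721244611766/12646230269804212353
16972585621942917716041/457178936226105932998
750094387239132714126659/20204779735139921396041
7517916458013270058982631/202504976287625319893408
248841337501677044660553482/6702868997226775477878505

APPEND 37: p_0 = 37·1 + 0 = 37, q_0 = 37·0 + 1 = 1 → 37/1
APPEND 8: p_1 = 8·37 + 1 = 297, q_1 = 8·1 + 0 = 8 → 297/8
APPEND 39: p_2 = 39·297 + 37 = 11620, q_2 = 39·8 + 1 = 313 → 11620/313
APPEND 24: p_3 = 24·11620 + 297 = 279177, q_3 = 24·313 + 8 = 7520 → 279177/7520
APPEND 34: p_4 = 34·279177 + 11620 = 9503638, q_4 = 34·7520 + 313 = 255993 → 9503638/255993
APPEND 49: p_5 = 49·9503638 + 279177 = 465957439, q_5 = 49·255993 + 7520 = 12551177 → 465957439/12551177
APPEND 27: p_6 = 27·465957439 + 9503638 = 12590354491, q_6 = 27·12551177 + 255993 = 339137772 → 12590354491/339137772
APPEND 3: p_7 = 3·12590354491 + 465957439 = 38237020912, q_7 = 3·339137772 + 12551177 = 1029964493 → 38237020912/1029964493
APPEND 15: p_8 = 15·38237020912 + 12590354491 = 586145668171, q_8 = 15·1029964493 + 339137772 = 15788605167 → 586145668171/15788605167
APPEND 41: p_9 = 41·586145668171 + 38237020912 = 24070209415923, q_9 = 41·15788605167 + 1029964493 = 648362776340 → 24070209415923/648362776340
APPEND 18: p_10 = 18·24070209415923 + 586145668171 = 433849915154785, q_10 = 18·648362776340 + 15788605167 = 11686318579287 → 433849915154785/11686318579287
APPEND 34: p_11 = 34·433849915154785 + 24070209415923 = 14774967324678613, q_11 = 34·11686318579287 + 648362776340 = 397983194472098 → 14774967324678613/397983194472098
APPEND 24: p_12 = 24·14774967324678613 + 433849915154785 = 355033065707441497, q_12 = 24·397983194472098 + 11686318579287 = 9563282985909639 → 355033065707441497/9563282985909639
APPEND 40: p_13 = 40·355033065707441497 + 14774967324678613 = 14216097595622338493, q_13 = 40·9563282985909639 + 397983194472098 = 382929302630857658 → 14216097595622338493/382929302630857658
APPEND 33: p_14 = 33·14216097595622338493 + 355033065707441497 = 469486253721244611766, q_14 = 33·382929302630857658 + 9563282985909639 = 12646230269804212353 → 469486253721244611766/12646230269804212353
APPEND 7: p_15 = 7·469486253721244611766 + 14216097595622338493 = 3300619873644334620855, q_15 = 7·12646230269804212353 + 382929302630857658 = 88906541191260344129 → 3300619873644334620855/88906541191260344129
APPEND 5: p_16 = 5·3300619873644334620855 + 469486253721244611766 = 16972585621942917716041, q_16 = 5·88906541191260344129 + 12646230269804212353 = 457178936226105932998 → 16972585621942917716041/457178936226105932998
APPEND 44: p_17 = 44·16972585621942917716041 + 3300619873644334620855 = 750094387239132714126659, q_17 = 44·457178936226105932998 + 88906541191260344129 = 20204779735139921396041 → 750094387239132714126659/20204779735139921396041
APPEND 10: p_18 = 10·750094387239132714126659 + 16972585621942917716041 = 7517916458013270058982631, q_18 = 10·20204779735139921396041 + 457178936226105932998 = 202504976287625319893408 → 7517916458013270058982631/202504976287625319893408
APPEND 33: p_19 = 33·7517916458013270058982631 + 750094387239132714126659 = 248841337501677044660553482, q_19 = 33·202504976287625319893408 + 20204779735139921396041 = 6702868997226775477878505 → 248841337501677044660553482/6702868997226775477878505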